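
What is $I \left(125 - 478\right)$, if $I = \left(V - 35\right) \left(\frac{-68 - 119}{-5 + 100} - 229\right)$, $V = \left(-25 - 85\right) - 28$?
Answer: $- \frac{1339975998}{95} \approx -1.4105 \cdot 10^{7}$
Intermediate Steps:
$V = -138$ ($V = -110 - 28 = -138$)
$I = \frac{3795966}{95}$ ($I = \left(-138 - 35\right) \left(\frac{-68 - 119}{-5 + 100} - 229\right) = - 173 \left(- \frac{187}{95} - 229\right) = \left(-173\right) \left(- \frac{21942}{95}\right) = \frac{3795966}{95} \approx 39958.0$)
$I \left(125 - 478\right) = \frac{3795966 \left(125 - 478\right)}{95} = \frac{3795966}{95} \left(-353\right) = - \frac{1339975998}{95}$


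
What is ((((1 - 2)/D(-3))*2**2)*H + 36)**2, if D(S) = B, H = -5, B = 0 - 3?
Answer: 7744/9 ≈ 860.44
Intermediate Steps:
B = -3
D(S) = -3
((((1 - 2)/D(-3))*2**2)*H + 36)**2 = ((((1 - 2)/(-3))*2**2)*(-5) + 36)**2 = ((-1*(-1/3)*4)*(-5) + 36)**2 = (((1/3)*4)*(-5) + 36)**2 = ((4/3)*(-5) + 36)**2 = (-20/3 + 36)**2 = (88/3)**2 = 7744/9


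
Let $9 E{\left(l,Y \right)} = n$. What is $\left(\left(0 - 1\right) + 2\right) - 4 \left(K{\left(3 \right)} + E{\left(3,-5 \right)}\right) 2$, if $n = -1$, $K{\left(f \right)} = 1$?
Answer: $- \frac{55}{9} \approx -6.1111$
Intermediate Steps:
$E{\left(l,Y \right)} = - \frac{1}{9}$ ($E{\left(l,Y \right)} = \frac{1}{9} \left(-1\right) = - \frac{1}{9}$)
$\left(\left(0 - 1\right) + 2\right) - 4 \left(K{\left(3 \right)} + E{\left(3,-5 \right)}\right) 2 = \left(\left(0 - 1\right) + 2\right) - 4 \left(1 - \frac{1}{9}\right) 2 = \left(-1 + 2\right) - 4 \cdot \frac{8}{9} \cdot 2 = 1 - \frac{64}{9} = - \frac{55}{9}$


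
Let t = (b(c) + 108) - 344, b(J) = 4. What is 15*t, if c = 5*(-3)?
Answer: -3480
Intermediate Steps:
c = -15
t = -232 (t = (4 + 108) - 344 = 112 - 344 = -232)
15*t = 15*(-232) = -3480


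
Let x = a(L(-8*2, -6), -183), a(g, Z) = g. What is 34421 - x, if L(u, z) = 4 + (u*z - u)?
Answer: 34305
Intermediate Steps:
L(u, z) = 4 - u + u*z (L(u, z) = 4 + (-u + u*z) = 4 - u + u*z)
x = 116 (x = 4 - (-8)*2 - 8*2*(-6) = 4 - 1*(-16) - 16*(-6) = 4 + 16 + 96 = 116)
34421 - x = 34421 - 1*116 = 34421 - 116 = 34305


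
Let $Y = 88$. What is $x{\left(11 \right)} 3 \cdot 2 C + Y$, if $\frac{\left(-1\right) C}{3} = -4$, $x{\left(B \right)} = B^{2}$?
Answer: $8800$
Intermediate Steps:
$C = 12$ ($C = \left(-3\right) \left(-4\right) = 12$)
$x{\left(11 \right)} 3 \cdot 2 C + Y = 11^{2} \cdot 3 \cdot 2 \cdot 12 + 88 = 121 \cdot 6 \cdot 12 + 88 = 121 \cdot 72 + 88 = 8712 + 88 = 8800$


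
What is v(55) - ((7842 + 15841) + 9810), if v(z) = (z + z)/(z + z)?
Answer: -33492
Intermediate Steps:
v(z) = 1 (v(z) = (2*z)/((2*z)) = (2*z)*(1/(2*z)) = 1)
v(55) - ((7842 + 15841) + 9810) = 1 - ((7842 + 15841) + 9810) = 1 - (23683 + 9810) = 1 - 1*33493 = 1 - 33493 = -33492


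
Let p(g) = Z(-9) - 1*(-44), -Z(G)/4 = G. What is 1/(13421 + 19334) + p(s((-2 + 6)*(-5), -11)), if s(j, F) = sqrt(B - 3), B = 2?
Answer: 2620401/32755 ≈ 80.000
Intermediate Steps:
Z(G) = -4*G
s(j, F) = I (s(j, F) = sqrt(2 - 3) = sqrt(-1) = I)
p(g) = 80 (p(g) = -4*(-9) - 1*(-44) = 36 + 44 = 80)
1/(13421 + 19334) + p(s((-2 + 6)*(-5), -11)) = 1/(13421 + 19334) + 80 = 1/32755 + 80 = 2620401/32755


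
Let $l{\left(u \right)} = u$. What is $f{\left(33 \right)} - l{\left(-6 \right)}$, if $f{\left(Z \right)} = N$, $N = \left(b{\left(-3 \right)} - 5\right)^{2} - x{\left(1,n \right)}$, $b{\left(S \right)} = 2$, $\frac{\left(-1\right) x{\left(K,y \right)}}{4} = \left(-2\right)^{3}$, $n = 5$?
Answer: $-17$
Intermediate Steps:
$x{\left(K,y \right)} = 32$ ($x{\left(K,y \right)} = - 4 \left(-2\right)^{3} = \left(-4\right) \left(-8\right) = 32$)
$N = -23$ ($N = \left(2 - 5\right)^{2} - 32 = \left(-3\right)^{2} - 32 = 9 - 32 = -23$)
$f{\left(Z \right)} = -23$
$f{\left(33 \right)} - l{\left(-6 \right)} = -23 - -6 = -23 + 6 = -17$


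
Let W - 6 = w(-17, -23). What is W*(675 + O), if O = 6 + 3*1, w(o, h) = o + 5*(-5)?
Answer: -24624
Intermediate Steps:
w(o, h) = -25 + o (w(o, h) = o - 25 = -25 + o)
O = 9 (O = 6 + 3 = 9)
W = -36 (W = 6 + (-25 - 17) = 6 - 42 = -36)
W*(675 + O) = -36*(675 + 9) = -36*684 = -24624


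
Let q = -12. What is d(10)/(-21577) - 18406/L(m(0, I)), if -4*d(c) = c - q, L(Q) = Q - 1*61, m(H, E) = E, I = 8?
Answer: 794293107/2287162 ≈ 347.28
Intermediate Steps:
L(Q) = -61 + Q (L(Q) = Q - 61 = -61 + Q)
d(c) = -3 - c/4 (d(c) = -(c - 1*(-12))/4 = -(c + 12)/4 = -(12 + c)/4 = -3 - c/4)
d(10)/(-21577) - 18406/L(m(0, I)) = (-3 - 1/4*10)/(-21577) - 18406/(-61 + 8) = (-3 - 5/2)*(-1/21577) - 18406/(-53) = -11/2*(-1/21577) - 18406*(-1/53) = 11/43154 + 18406/53 = 794293107/2287162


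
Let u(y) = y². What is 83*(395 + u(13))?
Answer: 46812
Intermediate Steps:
83*(395 + u(13)) = 83*(395 + 13²) = 83*(395 + 169) = 83*564 = 46812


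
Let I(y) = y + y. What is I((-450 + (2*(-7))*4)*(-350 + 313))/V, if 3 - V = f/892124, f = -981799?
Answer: 3036790096/332561 ≈ 9131.5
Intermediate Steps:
V = 3658171/892124 (V = 3 - (-981799)/892124 = 3 - 1*(-981799/892124) = 3 + 981799/892124 = 3658171/892124 ≈ 4.1005)
I(y) = 2*y
I((-450 + (2*(-7))*4)*(-350 + 313))/V = (2*((-450 + (2*(-7))*4)*(-350 + 313)))/(3658171/892124) = (2*((-450 - 14*4)*(-37)))*(892124/3658171) = (2*((-450 - 56)*(-37)))*(892124/3658171) = (2*(-506*(-37)))*(892124/3658171) = (2*18722)*(892124/3658171) = 37444*(892124/3658171) = 3036790096/332561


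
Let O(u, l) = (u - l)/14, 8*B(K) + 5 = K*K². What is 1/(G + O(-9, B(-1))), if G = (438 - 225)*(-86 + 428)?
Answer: 56/4079343 ≈ 1.3728e-5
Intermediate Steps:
B(K) = -5/8 + K³/8 (B(K) = -5/8 + (K*K²)/8 = -5/8 + K³/8)
O(u, l) = -l/14 + u/14 (O(u, l) = (u - l)*(1/14) = -l/14 + u/14)
G = 72846 (G = 213*342 = 72846)
1/(G + O(-9, B(-1))) = 1/(72846 + (-(-5/8 + (⅛)*(-1)³)/14 + (1/14)*(-9))) = 1/(72846 + (-(-5/8 + (⅛)*(-1))/14 - 9/14)) = 1/(72846 + (-(-5/8 - ⅛)/14 - 9/14)) = 1/(72846 + (-1/14*(-¾) - 9/14)) = 1/(72846 + (3/56 - 9/14)) = 1/(72846 - 33/56) = 1/(4079343/56) = 56/4079343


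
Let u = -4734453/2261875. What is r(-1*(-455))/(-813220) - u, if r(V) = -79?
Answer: 770066111357/367880397500 ≈ 2.0933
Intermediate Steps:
u = -4734453/2261875 (u = -4734453*1/2261875 = -4734453/2261875 ≈ -2.0932)
r(-1*(-455))/(-813220) - u = -79/(-813220) - 1*(-4734453/2261875) = -79*(-1/813220) + 4734453/2261875 = 79/813220 + 4734453/2261875 = 770066111357/367880397500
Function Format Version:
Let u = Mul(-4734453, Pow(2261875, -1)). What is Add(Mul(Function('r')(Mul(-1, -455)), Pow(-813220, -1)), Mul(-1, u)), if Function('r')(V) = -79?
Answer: Rational(770066111357, 367880397500) ≈ 2.0933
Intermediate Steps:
u = Rational(-4734453, 2261875) (u = Mul(-4734453, Rational(1, 2261875)) = Rational(-4734453, 2261875) ≈ -2.0932)
Add(Mul(Function('r')(Mul(-1, -455)), Pow(-813220, -1)), Mul(-1, u)) = Add(Mul(-79, Pow(-813220, -1)), Mul(-1, Rational(-4734453, 2261875))) = Add(Mul(-79, Rational(-1, 813220)), Rational(4734453, 2261875)) = Add(Rational(79, 813220), Rational(4734453, 2261875)) = Rational(770066111357, 367880397500)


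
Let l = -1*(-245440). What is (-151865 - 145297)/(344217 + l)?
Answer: -297162/589657 ≈ -0.50396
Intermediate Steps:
l = 245440
(-151865 - 145297)/(344217 + l) = (-151865 - 145297)/(344217 + 245440) = -297162/589657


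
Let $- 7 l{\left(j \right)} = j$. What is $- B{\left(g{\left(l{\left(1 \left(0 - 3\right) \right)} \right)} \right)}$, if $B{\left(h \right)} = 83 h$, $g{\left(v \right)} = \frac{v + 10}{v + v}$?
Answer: $- \frac{6059}{6} \approx -1009.8$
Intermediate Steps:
$l{\left(j \right)} = - \frac{j}{7}$
$g{\left(v \right)} = \frac{10 + v}{2 v}$
$- B{\left(g{\left(l{\left(1 \left(0 - 3\right) \right)} \right)} \right)} = - 83 \frac{10 - \frac{1 \left(0 - 3\right)}{7}}{2 \left(- \frac{1 \left(0 - 3\right)}{7}\right)} = - 83 \frac{10 - \frac{1 \left(-3\right)}{7}}{2 \left(- \frac{1 \left(-3\right)}{7}\right)} = - 83 \frac{10 - - \frac{3}{7}}{2 \left(\left(- \frac{1}{7}\right) \left(-3\right)\right)} = - 83 \frac{10 + \frac{3}{7}}{2 \cdot \frac{3}{7}} = - 83 \cdot \frac{1}{2} \cdot \frac{7}{3} \cdot \frac{73}{7} = - \frac{83 \cdot 73}{6} = \left(-1\right) \frac{6059}{6} = - \frac{6059}{6}$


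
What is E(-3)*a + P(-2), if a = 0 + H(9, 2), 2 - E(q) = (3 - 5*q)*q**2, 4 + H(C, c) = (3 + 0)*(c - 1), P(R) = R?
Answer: 158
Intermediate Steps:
H(C, c) = -7 + 3*c (H(C, c) = -4 + (3 + 0)*(c - 1) = -4 + 3*(-1 + c) = -4 + (-3 + 3*c) = -7 + 3*c)
E(q) = 2 - q**2*(3 - 5*q) (E(q) = 2 - (3 - 5*q)*q**2 = 2 - q**2*(3 - 5*q))
a = -1 (a = 0 + (-7 + 3*2) = 0 + (-7 + 6) = 0 - 1 = -1)
E(-3)*a + P(-2) = (2 - 3*(-3)**2 + 5*(-3)**3)*(-1) - 2 = (2 - 3*9 + 5*(-27))*(-1) - 2 = (2 - 27 - 135)*(-1) - 2 = -160*(-1) - 2 = 160 - 2 = 158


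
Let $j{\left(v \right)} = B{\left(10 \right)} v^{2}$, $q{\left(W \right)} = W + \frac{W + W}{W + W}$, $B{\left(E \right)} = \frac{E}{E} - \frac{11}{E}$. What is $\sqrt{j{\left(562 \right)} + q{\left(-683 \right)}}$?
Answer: $\frac{2 i \sqrt{201665}}{5} \approx 179.63 i$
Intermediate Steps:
$B{\left(E \right)} = 1 - \frac{11}{E}$
$q{\left(W \right)} = 1 + W$ ($q{\left(W \right)} = W + \frac{2 W}{2 W} = W + 2 W \frac{1}{2 W} = W + 1 = 1 + W$)
$j{\left(v \right)} = - \frac{v^{2}}{10}$ ($j{\left(v \right)} = \frac{-11 + 10}{10} v^{2} = \frac{1}{10} \left(-1\right) v^{2} = - \frac{v^{2}}{10}$)
$\sqrt{j{\left(562 \right)} + q{\left(-683 \right)}} = \sqrt{- \frac{562^{2}}{10} + \left(1 - 683\right)} = \sqrt{\left(- \frac{1}{10}\right) 315844 - 682} = \sqrt{- \frac{157922}{5} - 682} = \sqrt{- \frac{161332}{5}} = \frac{2 i \sqrt{201665}}{5}$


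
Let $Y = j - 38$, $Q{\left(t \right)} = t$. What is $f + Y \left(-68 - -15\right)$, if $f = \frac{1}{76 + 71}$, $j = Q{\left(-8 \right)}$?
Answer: $\frac{358387}{147} \approx 2438.0$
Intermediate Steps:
$j = -8$
$f = \frac{1}{147} \approx 0.0068027$
$Y = -46$ ($Y = -8 - 38 = -46$)
$f + Y \left(-68 - -15\right) = \frac{1}{147} - 46 \left(-68 - -15\right) = \frac{1}{147} - 46 \left(-68 + 15\right) = \frac{1}{147} - -2438 = \frac{1}{147} + 2438 = \frac{358387}{147}$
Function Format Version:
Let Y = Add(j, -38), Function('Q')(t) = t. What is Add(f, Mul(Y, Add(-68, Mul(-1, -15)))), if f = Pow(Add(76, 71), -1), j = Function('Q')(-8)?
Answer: Rational(358387, 147) ≈ 2438.0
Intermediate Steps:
j = -8
f = Rational(1, 147) (f = Pow(147, -1) = Rational(1, 147) ≈ 0.0068027)
Y = -46 (Y = Add(-8, -38) = -46)
Add(f, Mul(Y, Add(-68, Mul(-1, -15)))) = Add(Rational(1, 147), Mul(-46, Add(-68, Mul(-1, -15)))) = Add(Rational(1, 147), Mul(-46, Add(-68, 15))) = Add(Rational(1, 147), Mul(-46, -53)) = Add(Rational(1, 147), 2438) = Rational(358387, 147)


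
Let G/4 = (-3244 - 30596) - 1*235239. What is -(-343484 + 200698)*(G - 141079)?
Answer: -173826962470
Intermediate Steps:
G = -1076316 (G = 4*((-3244 - 30596) - 1*235239) = 4*(-33840 - 235239) = 4*(-269079) = -1076316)
-(-343484 + 200698)*(G - 141079) = -(-343484 + 200698)*(-1076316 - 141079) = -(-142786)*(-1217395) = -1*173826962470 = -173826962470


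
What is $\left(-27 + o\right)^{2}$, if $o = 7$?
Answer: $400$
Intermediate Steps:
$\left(-27 + o\right)^{2} = \left(-27 + 7\right)^{2} = \left(-20\right)^{2} = 400$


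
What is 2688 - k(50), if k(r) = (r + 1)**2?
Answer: 87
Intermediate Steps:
k(r) = (1 + r)**2
2688 - k(50) = 2688 - (1 + 50)**2 = 2688 - 1*51**2 = 2688 - 1*2601 = 2688 - 2601 = 87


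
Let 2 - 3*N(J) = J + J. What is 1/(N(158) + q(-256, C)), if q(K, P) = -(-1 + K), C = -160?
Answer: 3/457 ≈ 0.0065646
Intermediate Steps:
q(K, P) = 1 - K
N(J) = ⅔ - 2*J/3 (N(J) = ⅔ - (J + J)/3 = ⅔ - 2*J/3)
1/(N(158) + q(-256, C)) = 1/((⅔ - ⅔*158) + (1 - 1*(-256))) = 1/((⅔ - 316/3) + (1 + 256)) = 1/(-314/3 + 257) = 1/(457/3) = 3/457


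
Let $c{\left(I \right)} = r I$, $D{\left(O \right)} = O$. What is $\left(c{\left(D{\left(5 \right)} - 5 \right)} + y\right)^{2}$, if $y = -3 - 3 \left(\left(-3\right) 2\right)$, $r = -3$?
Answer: $225$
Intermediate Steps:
$c{\left(I \right)} = - 3 I$
$y = 15$ ($y = -3 - -18 = -3 + 18 = 15$)
$\left(c{\left(D{\left(5 \right)} - 5 \right)} + y\right)^{2} = \left(- 3 \left(5 - 5\right) + 15\right)^{2} = \left(\left(-3\right) 0 + 15\right)^{2} = \left(0 + 15\right)^{2} = 15^{2} = 225$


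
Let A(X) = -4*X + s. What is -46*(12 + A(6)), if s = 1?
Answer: 506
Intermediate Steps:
A(X) = 1 - 4*X (A(X) = -4*X + 1 = 1 - 4*X)
-46*(12 + A(6)) = -46*(12 + (1 - 4*6)) = -46*(12 + (1 - 24)) = -46*(12 - 23) = -46*(-11) = 506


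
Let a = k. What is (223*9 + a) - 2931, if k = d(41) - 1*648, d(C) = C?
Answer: -1531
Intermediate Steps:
k = -607 (k = 41 - 1*648 = 41 - 648 = -607)
a = -607
(223*9 + a) - 2931 = (223*9 - 607) - 2931 = (2007 - 607) - 2931 = 1400 - 2931 = -1531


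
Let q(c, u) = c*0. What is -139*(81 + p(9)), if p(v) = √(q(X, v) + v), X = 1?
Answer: -11676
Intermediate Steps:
q(c, u) = 0
p(v) = √v (p(v) = √(0 + v) = √v)
-139*(81 + p(9)) = -139*(81 + √9) = -139*(81 + 3) = -139*84 = -11676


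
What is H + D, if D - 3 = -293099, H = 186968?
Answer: -106128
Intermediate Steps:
D = -293096 (D = 3 - 293099 = -293096)
H + D = 186968 - 293096 = -106128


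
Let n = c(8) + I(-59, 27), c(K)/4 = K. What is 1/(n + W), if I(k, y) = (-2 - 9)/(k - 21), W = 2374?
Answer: 80/192491 ≈ 0.00041560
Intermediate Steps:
c(K) = 4*K
I(k, y) = -11/(-21 + k)
n = 2571/80 (n = 4*8 - 11/(-21 - 59) = 32 - 11/(-80) = 32 - 11*(-1/80) = 32 + 11/80 = 2571/80 ≈ 32.138)
1/(n + W) = 1/(2571/80 + 2374) = 1/(192491/80) = 80/192491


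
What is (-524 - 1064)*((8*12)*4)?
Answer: -609792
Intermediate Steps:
(-524 - 1064)*((8*12)*4) = -152448*4 = -1588*384 = -609792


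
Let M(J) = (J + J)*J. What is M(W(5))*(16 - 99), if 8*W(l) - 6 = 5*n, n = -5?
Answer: -29963/32 ≈ -936.34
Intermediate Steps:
W(l) = -19/8 (W(l) = ¾ + (5*(-5))/8 = ¾ + (⅛)*(-25) = ¾ - 25/8 = -19/8)
M(J) = 2*J² (M(J) = (2*J)*J = 2*J²)
M(W(5))*(16 - 99) = (2*(-19/8)²)*(16 - 99) = (2*(361/64))*(-83) = (361/32)*(-83) = -29963/32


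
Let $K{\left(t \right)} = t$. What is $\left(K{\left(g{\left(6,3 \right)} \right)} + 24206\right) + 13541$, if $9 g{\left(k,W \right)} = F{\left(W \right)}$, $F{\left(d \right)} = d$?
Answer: $\frac{113242}{3} \approx 37747.0$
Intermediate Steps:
$g{\left(k,W \right)} = \frac{W}{9}$
$\left(K{\left(g{\left(6,3 \right)} \right)} + 24206\right) + 13541 = \left(\frac{1}{9} \cdot 3 + 24206\right) + 13541 = \left(\frac{1}{3} + 24206\right) + 13541 = \frac{72619}{3} + 13541 = \frac{113242}{3}$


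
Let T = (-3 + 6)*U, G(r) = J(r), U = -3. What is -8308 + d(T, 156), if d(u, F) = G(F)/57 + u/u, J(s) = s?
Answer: -157781/19 ≈ -8304.3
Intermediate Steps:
G(r) = r
T = -9 (T = (-3 + 6)*(-3) = 3*(-3) = -9)
d(u, F) = 1 + F/57 (d(u, F) = F/57 + u/u = F*(1/57) + 1 = F/57 + 1 = 1 + F/57)
-8308 + d(T, 156) = -8308 + (1 + (1/57)*156) = -8308 + (1 + 52/19) = -8308 + 71/19 = -157781/19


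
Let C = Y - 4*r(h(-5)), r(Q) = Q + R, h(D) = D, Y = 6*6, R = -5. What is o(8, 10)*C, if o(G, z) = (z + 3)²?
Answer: 12844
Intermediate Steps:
o(G, z) = (3 + z)²
Y = 36
r(Q) = -5 + Q (r(Q) = Q - 5 = -5 + Q)
C = 76 (C = 36 - 4*(-5 - 5) = 36 - 4*(-10) = 36 + 40 = 76)
o(8, 10)*C = (3 + 10)²*76 = 13²*76 = 169*76 = 12844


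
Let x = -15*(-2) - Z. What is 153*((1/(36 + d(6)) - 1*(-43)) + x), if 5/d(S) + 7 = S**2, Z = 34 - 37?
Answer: 12202209/1049 ≈ 11632.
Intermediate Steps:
Z = -3
d(S) = 5/(-7 + S**2)
x = 33 (x = -15*(-2) - 1*(-3) = 30 + 3 = 33)
153*((1/(36 + d(6)) - 1*(-43)) + x) = 153*((1/(36 + 5/(-7 + 6**2)) - 1*(-43)) + 33) = 153*((1/(36 + 5/(-7 + 36)) + 43) + 33) = 153*((1/(36 + 5/29) + 43) + 33) = 153*((1/(1049/29) + 43) + 33) = 153*((29/1049 + 43) + 33) = 153*(45136/1049 + 33) = 153*(79753/1049) = 12202209/1049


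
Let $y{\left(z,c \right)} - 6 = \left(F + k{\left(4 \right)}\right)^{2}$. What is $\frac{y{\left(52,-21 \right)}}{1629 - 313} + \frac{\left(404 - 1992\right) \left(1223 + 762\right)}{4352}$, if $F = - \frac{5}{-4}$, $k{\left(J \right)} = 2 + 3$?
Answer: $- \frac{9259091}{12784} \approx -724.27$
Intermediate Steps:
$k{\left(J \right)} = 5$
$F = \frac{5}{4}$ ($F = \left(-5\right) \left(- \frac{1}{4}\right) = \frac{5}{4} \approx 1.25$)
$y{\left(z,c \right)} = \frac{721}{16}$ ($y{\left(z,c \right)} = 6 + \left(\frac{5}{4} + 5\right)^{2} = 6 + \left(\frac{25}{4}\right)^{2} = 6 + \frac{625}{16} = \frac{721}{16}$)
$\frac{y{\left(52,-21 \right)}}{1629 - 313} + \frac{\left(404 - 1992\right) \left(1223 + 762\right)}{4352} = \frac{721}{16 \left(1629 - 313\right)} + \frac{\left(404 - 1992\right) \left(1223 + 762\right)}{4352} = \frac{721}{16 \left(1629 - 313\right)} + \left(-1588\right) 1985 \cdot \frac{1}{4352} = \frac{721}{16 \cdot 1316} - \frac{788045}{1088} = \frac{721}{16} \cdot \frac{1}{1316} - \frac{788045}{1088} = \frac{103}{3008} - \frac{788045}{1088} = - \frac{9259091}{12784}$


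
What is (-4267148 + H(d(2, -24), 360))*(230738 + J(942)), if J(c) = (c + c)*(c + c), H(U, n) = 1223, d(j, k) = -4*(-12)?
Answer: -16126024089450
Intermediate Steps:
d(j, k) = 48
J(c) = 4*c² (J(c) = (2*c)*(2*c) = 4*c²)
(-4267148 + H(d(2, -24), 360))*(230738 + J(942)) = (-4267148 + 1223)*(230738 + 4*942²) = -4265925*(230738 + 4*887364) = -4265925*(230738 + 3549456) = -4265925*3780194 = -16126024089450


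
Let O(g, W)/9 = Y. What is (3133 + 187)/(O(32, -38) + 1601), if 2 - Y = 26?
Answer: 664/277 ≈ 2.3971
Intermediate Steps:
Y = -24 (Y = 2 - 1*26 = 2 - 26 = -24)
O(g, W) = -216 (O(g, W) = 9*(-24) = -216)
(3133 + 187)/(O(32, -38) + 1601) = (3133 + 187)/(-216 + 1601) = 3320/1385 = 3320*(1/1385) = 664/277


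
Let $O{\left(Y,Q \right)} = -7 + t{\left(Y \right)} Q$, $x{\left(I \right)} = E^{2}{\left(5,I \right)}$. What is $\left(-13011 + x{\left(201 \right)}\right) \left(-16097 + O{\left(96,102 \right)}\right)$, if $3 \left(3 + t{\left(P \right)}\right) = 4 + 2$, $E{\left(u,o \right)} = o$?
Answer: $-443882340$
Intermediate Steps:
$t{\left(P \right)} = -1$ ($t{\left(P \right)} = -3 + \frac{4 + 2}{3} = -3 + \frac{1}{3} \cdot 6 = -3 + 2 = -1$)
$x{\left(I \right)} = I^{2}$
$O{\left(Y,Q \right)} = -7 - Q$
$\left(-13011 + x{\left(201 \right)}\right) \left(-16097 + O{\left(96,102 \right)}\right) = \left(-13011 + 201^{2}\right) \left(-16097 - 109\right) = \left(-13011 + 40401\right) \left(-16097 - 109\right) = 27390 \left(-16097 - 109\right) = 27390 \left(-16206\right) = -443882340$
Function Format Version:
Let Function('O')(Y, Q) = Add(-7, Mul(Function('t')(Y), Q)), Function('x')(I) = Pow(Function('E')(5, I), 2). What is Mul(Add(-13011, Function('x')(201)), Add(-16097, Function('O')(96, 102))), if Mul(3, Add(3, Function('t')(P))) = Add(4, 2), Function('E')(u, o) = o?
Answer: -443882340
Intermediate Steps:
Function('t')(P) = -1 (Function('t')(P) = Add(-3, Mul(Rational(1, 3), Add(4, 2))) = Add(-3, Mul(Rational(1, 3), 6)) = Add(-3, 2) = -1)
Function('x')(I) = Pow(I, 2)
Function('O')(Y, Q) = Add(-7, Mul(-1, Q))
Mul(Add(-13011, Function('x')(201)), Add(-16097, Function('O')(96, 102))) = Mul(Add(-13011, Pow(201, 2)), Add(-16097, Add(-7, Mul(-1, 102)))) = Mul(Add(-13011, 40401), Add(-16097, Add(-7, -102))) = Mul(27390, Add(-16097, -109)) = Mul(27390, -16206) = -443882340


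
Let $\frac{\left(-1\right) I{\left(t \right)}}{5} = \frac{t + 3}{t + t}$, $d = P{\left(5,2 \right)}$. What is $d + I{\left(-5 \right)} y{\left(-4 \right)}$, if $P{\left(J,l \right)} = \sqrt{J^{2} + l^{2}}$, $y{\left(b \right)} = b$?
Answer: $4 + \sqrt{29} \approx 9.3852$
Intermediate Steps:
$d = \sqrt{29}$ ($d = \sqrt{5^{2} + 2^{2}} = \sqrt{25 + 4} = \sqrt{29} \approx 5.3852$)
$I{\left(t \right)} = - \frac{5 \left(3 + t\right)}{2 t}$ ($I{\left(t \right)} = - 5 \frac{t + 3}{t + t} = - 5 \frac{3 + t}{2 t} = - \frac{5 \left(3 + t\right)}{2 t}$)
$d + I{\left(-5 \right)} y{\left(-4 \right)} = \sqrt{29} + \frac{5 \left(-3 - -5\right)}{2 \left(-5\right)} \left(-4\right) = \sqrt{29} + \frac{5}{2} \left(- \frac{1}{5}\right) \left(-3 + 5\right) \left(-4\right) = \sqrt{29} + \frac{5}{2} \left(- \frac{1}{5}\right) 2 \left(-4\right) = \sqrt{29} - -4 = \sqrt{29} + 4 = 4 + \sqrt{29}$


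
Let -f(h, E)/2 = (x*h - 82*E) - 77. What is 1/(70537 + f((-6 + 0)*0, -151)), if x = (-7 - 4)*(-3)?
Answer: 1/45927 ≈ 2.1774e-5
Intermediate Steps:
x = 33 (x = -11*(-3) = 33)
f(h, E) = 154 - 66*h + 164*E (f(h, E) = -2*((33*h - 82*E) - 77) = -2*((-82*E + 33*h) - 77) = -2*(-77 - 82*E + 33*h) = 154 - 66*h + 164*E)
1/(70537 + f((-6 + 0)*0, -151)) = 1/(70537 + (154 - 66*(-6 + 0)*0 + 164*(-151))) = 1/(70537 + (154 - (-396)*0 - 24764)) = 1/(70537 + (154 - 66*0 - 24764)) = 1/(70537 + (154 + 0 - 24764)) = 1/(70537 - 24610) = 1/45927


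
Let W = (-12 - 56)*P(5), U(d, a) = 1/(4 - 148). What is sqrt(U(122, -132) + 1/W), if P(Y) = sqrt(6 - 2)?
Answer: I*sqrt(595)/204 ≈ 0.11957*I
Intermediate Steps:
U(d, a) = -1/144 (U(d, a) = 1/(-144) = -1/144)
P(Y) = 2 (P(Y) = sqrt(4) = 2)
W = -136 (W = (-12 - 56)*2 = -68*2 = -136)
sqrt(U(122, -132) + 1/W) = sqrt(-1/144 + 1/(-136)) = sqrt(-1/144 - 1/136) = sqrt(-35/2448) = I*sqrt(595)/204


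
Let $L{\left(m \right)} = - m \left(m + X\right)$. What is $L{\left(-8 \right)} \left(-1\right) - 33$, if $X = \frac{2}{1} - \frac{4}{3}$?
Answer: $\frac{77}{3} \approx 25.667$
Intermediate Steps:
$X = \frac{2}{3}$ ($X = 2 \cdot 1 - \frac{4}{3} = 2 - \frac{4}{3} = \frac{2}{3} \approx 0.66667$)
$L{\left(m \right)} = - m \left(\frac{2}{3} + m\right)$ ($L{\left(m \right)} = - m \left(m + \frac{2}{3}\right) = - m \left(\frac{2}{3} + m\right)$)
$L{\left(-8 \right)} \left(-1\right) - 33 = \left(- \frac{1}{3}\right) \left(-8\right) \left(2 + 3 \left(-8\right)\right) \left(-1\right) - 33 = \left(- \frac{1}{3}\right) \left(-8\right) \left(2 - 24\right) \left(-1\right) - 33 = \left(- \frac{1}{3}\right) \left(-8\right) \left(-22\right) \left(-1\right) - 33 = \left(- \frac{176}{3}\right) \left(-1\right) - 33 = \frac{176}{3} - 33 = \frac{77}{3}$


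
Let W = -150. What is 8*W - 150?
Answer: -1350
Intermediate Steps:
8*W - 150 = 8*(-150) - 150 = -1200 - 150 = -1350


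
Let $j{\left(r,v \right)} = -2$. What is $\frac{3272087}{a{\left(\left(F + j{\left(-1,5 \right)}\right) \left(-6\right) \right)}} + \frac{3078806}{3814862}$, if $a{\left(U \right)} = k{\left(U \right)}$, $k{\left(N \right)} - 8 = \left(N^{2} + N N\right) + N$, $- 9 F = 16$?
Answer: $\frac{56186182880645}{18166372844} \approx 3092.9$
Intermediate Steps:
$F = - \frac{16}{9}$ ($F = \left(- \frac{1}{9}\right) 16 = - \frac{16}{9} \approx -1.7778$)
$k{\left(N \right)} = 8 + N + 2 N^{2}$ ($k{\left(N \right)} = 8 + \left(\left(N^{2} + N N\right) + N\right) = 8 + \left(\left(N^{2} + N^{2}\right) + N\right) = 8 + \left(2 N^{2} + N\right) = 8 + \left(N + 2 N^{2}\right) = 8 + N + 2 N^{2}$)
$a{\left(U \right)} = 8 + U + 2 U^{2}$
$\frac{3272087}{a{\left(\left(F + j{\left(-1,5 \right)}\right) \left(-6\right) \right)}} + \frac{3078806}{3814862} = \frac{3272087}{8 + \left(- \frac{16}{9} - 2\right) \left(-6\right) + 2 \left(\left(- \frac{16}{9} - 2\right) \left(-6\right)\right)^{2}} + \frac{3078806}{3814862} = \frac{3272087}{8 - - \frac{68}{3} + 2 \left(\left(- \frac{34}{9}\right) \left(-6\right)\right)^{2}} + 3078806 \cdot \frac{1}{3814862} = \frac{3272087}{8 + \frac{68}{3} + 2 \left(\frac{68}{3}\right)^{2}} + \frac{1539403}{1907431} = \frac{3272087}{8 + \frac{68}{3} + 2 \cdot \frac{4624}{9}} + \frac{1539403}{1907431} = \frac{3272087}{8 + \frac{68}{3} + \frac{9248}{9}} + \frac{1539403}{1907431} = \frac{3272087}{\frac{9524}{9}} + \frac{1539403}{1907431} = 3272087 \cdot \frac{9}{9524} + \frac{1539403}{1907431} = \frac{29448783}{9524} + \frac{1539403}{1907431} = \frac{56186182880645}{18166372844}$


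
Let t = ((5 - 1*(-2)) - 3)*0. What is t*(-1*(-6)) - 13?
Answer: -13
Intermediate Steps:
t = 0 (t = ((5 + 2) - 3)*0 = (7 - 3)*0 = 4*0 = 0)
t*(-1*(-6)) - 13 = 0*(-1*(-6)) - 13 = 0*6 - 13 = 0 - 13 = -13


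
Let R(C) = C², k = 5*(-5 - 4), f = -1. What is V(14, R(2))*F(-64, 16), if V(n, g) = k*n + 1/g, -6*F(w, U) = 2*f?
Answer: -2519/12 ≈ -209.92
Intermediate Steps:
k = -45 (k = 5*(-9) = -45)
F(w, U) = ⅓ (F(w, U) = -(-1)/3 = -⅙*(-2) = ⅓)
V(n, g) = 1/g - 45*n (V(n, g) = -45*n + 1/g = 1/g - 45*n)
V(14, R(2))*F(-64, 16) = (1/(2²) - 45*14)*(⅓) = (1/4 - 630)*(⅓) = (¼ - 630)*(⅓) = -2519/4*⅓ = -2519/12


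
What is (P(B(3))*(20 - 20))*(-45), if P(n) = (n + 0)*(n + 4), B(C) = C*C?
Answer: 0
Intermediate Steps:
B(C) = C²
P(n) = n*(4 + n)
(P(B(3))*(20 - 20))*(-45) = ((3²*(4 + 3²))*(20 - 20))*(-45) = ((9*(4 + 9))*0)*(-45) = ((9*13)*0)*(-45) = (117*0)*(-45) = 0*(-45) = 0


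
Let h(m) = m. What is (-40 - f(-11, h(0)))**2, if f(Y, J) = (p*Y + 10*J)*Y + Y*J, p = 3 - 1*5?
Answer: 40804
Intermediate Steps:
p = -2 (p = 3 - 5 = -2)
f(Y, J) = J*Y + Y*(-2*Y + 10*J) (f(Y, J) = (-2*Y + 10*J)*Y + Y*J = Y*(-2*Y + 10*J) + J*Y = J*Y + Y*(-2*Y + 10*J))
(-40 - f(-11, h(0)))**2 = (-40 - (-11)*(-2*(-11) + 11*0))**2 = (-40 - (-11)*(22 + 0))**2 = (-40 - (-11)*22)**2 = (-40 - 1*(-242))**2 = (-40 + 242)**2 = 202**2 = 40804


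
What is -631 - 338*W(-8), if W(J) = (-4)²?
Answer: -6039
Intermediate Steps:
W(J) = 16
-631 - 338*W(-8) = -631 - 338*16 = -631 - 5408 = -6039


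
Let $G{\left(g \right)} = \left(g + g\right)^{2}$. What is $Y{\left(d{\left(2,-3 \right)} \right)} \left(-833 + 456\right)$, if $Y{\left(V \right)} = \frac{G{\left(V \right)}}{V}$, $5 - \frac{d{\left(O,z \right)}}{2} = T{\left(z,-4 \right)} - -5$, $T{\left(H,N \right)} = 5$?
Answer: $15080$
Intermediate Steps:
$G{\left(g \right)} = 4 g^{2}$ ($G{\left(g \right)} = \left(2 g\right)^{2} = 4 g^{2}$)
$d{\left(O,z \right)} = -10$ ($d{\left(O,z \right)} = 10 - 2 \left(5 - -5\right) = 10 - 2 \left(5 + 5\right) = 10 - 20 = -10$)
$Y{\left(V \right)} = 4 V$ ($Y{\left(V \right)} = \frac{4 V^{2}}{V} = 4 V$)
$Y{\left(d{\left(2,-3 \right)} \right)} \left(-833 + 456\right) = 4 \left(-10\right) \left(-833 + 456\right) = \left(-40\right) \left(-377\right) = 15080$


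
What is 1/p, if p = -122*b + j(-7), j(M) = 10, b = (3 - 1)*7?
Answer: -1/1698 ≈ -0.00058893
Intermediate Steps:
b = 14 (b = 2*7 = 14)
p = -1698 (p = -122*14 + 10 = -1708 + 10 = -1698)
1/p = 1/(-1698) = -1/1698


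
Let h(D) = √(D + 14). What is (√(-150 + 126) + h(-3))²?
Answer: -13 + 4*I*√66 ≈ -13.0 + 32.496*I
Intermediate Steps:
h(D) = √(14 + D)
(√(-150 + 126) + h(-3))² = (√(-150 + 126) + √(14 - 3))² = (√(-24) + √11)² = (2*I*√6 + √11)² = (√11 + 2*I*√6)²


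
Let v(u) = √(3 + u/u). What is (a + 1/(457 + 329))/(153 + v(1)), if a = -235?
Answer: -184709/121830 ≈ -1.5161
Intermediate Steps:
v(u) = 2 (v(u) = √(3 + 1) = √4 = 2)
(a + 1/(457 + 329))/(153 + v(1)) = (-235 + 1/(457 + 329))/(153 + 2) = (-235 + 1/786)/155 = (-235 + 1/786)*(1/155) = -184709/786*1/155 = -184709/121830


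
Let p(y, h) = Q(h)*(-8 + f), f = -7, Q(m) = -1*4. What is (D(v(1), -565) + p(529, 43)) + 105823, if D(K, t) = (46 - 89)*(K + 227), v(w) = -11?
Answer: 96595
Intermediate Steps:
Q(m) = -4
p(y, h) = 60 (p(y, h) = -4*(-8 - 7) = -4*(-15) = 60)
D(K, t) = -9761 - 43*K (D(K, t) = -43*(227 + K) = -9761 - 43*K)
(D(v(1), -565) + p(529, 43)) + 105823 = ((-9761 - 43*(-11)) + 60) + 105823 = ((-9761 + 473) + 60) + 105823 = (-9288 + 60) + 105823 = -9228 + 105823 = 96595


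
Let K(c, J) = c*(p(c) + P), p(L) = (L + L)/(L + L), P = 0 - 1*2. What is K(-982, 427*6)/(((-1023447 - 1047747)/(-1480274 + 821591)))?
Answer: 107804451/345199 ≈ 312.30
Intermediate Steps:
P = -2 (P = 0 - 2 = -2)
p(L) = 1 (p(L) = (2*L)/((2*L)) = (2*L)*(1/(2*L)) = 1)
K(c, J) = -c (K(c, J) = c*(1 - 2) = c*(-1) = -c)
K(-982, 427*6)/(((-1023447 - 1047747)/(-1480274 + 821591))) = (-1*(-982))/(((-1023447 - 1047747)/(-1480274 + 821591))) = 982/((-2071194/(-658683))) = 982/((-2071194*(-1/658683))) = 982/(690398/219561) = 982*(219561/690398) = 107804451/345199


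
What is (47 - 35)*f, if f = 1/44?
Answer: 3/11 ≈ 0.27273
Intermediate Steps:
f = 1/44 ≈ 0.022727
(47 - 35)*f = (47 - 35)*(1/44) = 12*(1/44) = 3/11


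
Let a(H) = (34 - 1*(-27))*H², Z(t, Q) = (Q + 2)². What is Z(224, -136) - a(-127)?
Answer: -965913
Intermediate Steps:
Z(t, Q) = (2 + Q)²
a(H) = 61*H² (a(H) = (34 + 27)*H² = 61*H²)
Z(224, -136) - a(-127) = (2 - 136)² - 61*(-127)² = (-134)² - 61*16129 = 17956 - 1*983869 = 17956 - 983869 = -965913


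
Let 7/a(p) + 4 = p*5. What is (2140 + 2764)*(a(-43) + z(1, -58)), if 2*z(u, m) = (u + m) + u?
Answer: -30105656/219 ≈ -1.3747e+5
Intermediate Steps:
a(p) = 7/(-4 + 5*p) (a(p) = 7/(-4 + p*5) = 7/(-4 + 5*p))
z(u, m) = u + m/2 (z(u, m) = ((u + m) + u)/2 = ((m + u) + u)/2 = (m + 2*u)/2 = u + m/2)
(2140 + 2764)*(a(-43) + z(1, -58)) = (2140 + 2764)*(7/(-4 + 5*(-43)) + (1 + (1/2)*(-58))) = 4904*(7/(-4 - 215) + (1 - 29)) = 4904*(7/(-219) - 28) = 4904*(7*(-1/219) - 28) = 4904*(-7/219 - 28) = 4904*(-6139/219) = -30105656/219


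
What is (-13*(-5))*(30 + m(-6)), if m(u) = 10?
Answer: 2600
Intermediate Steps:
(-13*(-5))*(30 + m(-6)) = (-13*(-5))*(30 + 10) = 65*40 = 2600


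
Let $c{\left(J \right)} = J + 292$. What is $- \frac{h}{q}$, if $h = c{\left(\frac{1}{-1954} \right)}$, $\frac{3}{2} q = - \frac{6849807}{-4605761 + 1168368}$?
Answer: $- \frac{1961263011831}{8923015252} \approx -219.8$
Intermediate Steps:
$q = \frac{4566538}{3437393}$ ($q = \frac{2 \left(- \frac{6849807}{-4605761 + 1168368}\right)}{3} = \frac{2 \left(- \frac{6849807}{-3437393}\right)}{3} = \frac{2 \left(\left(-6849807\right) \left(- \frac{1}{3437393}\right)\right)}{3} = \frac{2}{3} \cdot \frac{6849807}{3437393} = \frac{4566538}{3437393} \approx 1.3285$)
$c{\left(J \right)} = 292 + J$
$h = \frac{570567}{1954}$ ($h = 292 + \frac{1}{-1954} = 292 - \frac{1}{1954} = \frac{570567}{1954} \approx 292.0$)
$- \frac{h}{q} = - \frac{570567}{1954 \cdot \frac{4566538}{3437393}} = - \frac{570567 \cdot 3437393}{1954 \cdot 4566538} = \left(-1\right) \frac{1961263011831}{8923015252} = - \frac{1961263011831}{8923015252}$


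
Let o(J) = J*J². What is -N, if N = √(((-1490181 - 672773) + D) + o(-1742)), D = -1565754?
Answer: -2*I*√1322484799 ≈ -72732.0*I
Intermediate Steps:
o(J) = J³
N = 2*I*√1322484799 (N = √(((-1490181 - 672773) - 1565754) + (-1742)³) = √((-2162954 - 1565754) - 5286210488) = √(-3728708 - 5286210488) = √(-5289939196) = 2*I*√1322484799 ≈ 72732.0*I)
-N = -2*I*√1322484799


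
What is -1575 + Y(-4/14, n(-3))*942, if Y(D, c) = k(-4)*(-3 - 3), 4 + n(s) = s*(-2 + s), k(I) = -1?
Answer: 4077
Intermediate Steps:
n(s) = -4 + s*(-2 + s)
Y(D, c) = 6 (Y(D, c) = -(-3 - 3) = -1*(-6) = 6)
-1575 + Y(-4/14, n(-3))*942 = -1575 + 6*942 = -1575 + 5652 = 4077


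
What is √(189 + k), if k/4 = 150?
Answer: √789 ≈ 28.089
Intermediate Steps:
k = 600 (k = 4*150 = 600)
√(189 + k) = √(189 + 600) = √789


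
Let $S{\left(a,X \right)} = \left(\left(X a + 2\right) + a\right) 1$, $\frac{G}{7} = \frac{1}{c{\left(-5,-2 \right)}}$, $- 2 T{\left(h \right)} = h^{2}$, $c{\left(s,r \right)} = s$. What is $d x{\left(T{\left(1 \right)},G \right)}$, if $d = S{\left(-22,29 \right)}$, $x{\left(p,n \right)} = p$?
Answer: $329$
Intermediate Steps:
$T{\left(h \right)} = - \frac{h^{2}}{2}$
$G = - \frac{7}{5}$ ($G = \frac{7}{-5} = 7 \left(- \frac{1}{5}\right) = - \frac{7}{5} \approx -1.4$)
$S{\left(a,X \right)} = 2 + a + X a$ ($S{\left(a,X \right)} = \left(\left(2 + X a\right) + a\right) 1 = \left(2 + a + X a\right) 1 = 2 + a + X a$)
$d = -658$ ($d = 2 - 22 + 29 \left(-22\right) = 2 - 22 - 638 = -658$)
$d x{\left(T{\left(1 \right)},G \right)} = - 658 \left(- \frac{1^{2}}{2}\right) = - 658 \left(\left(- \frac{1}{2}\right) 1\right) = \left(-658\right) \left(- \frac{1}{2}\right) = 329$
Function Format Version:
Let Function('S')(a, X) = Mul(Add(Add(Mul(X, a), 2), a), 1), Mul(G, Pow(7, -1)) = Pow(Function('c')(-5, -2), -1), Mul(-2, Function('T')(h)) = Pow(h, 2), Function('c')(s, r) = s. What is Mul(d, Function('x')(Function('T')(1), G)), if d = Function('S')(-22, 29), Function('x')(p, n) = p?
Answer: 329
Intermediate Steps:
Function('T')(h) = Mul(Rational(-1, 2), Pow(h, 2))
G = Rational(-7, 5) (G = Mul(7, Pow(-5, -1)) = Mul(7, Rational(-1, 5)) = Rational(-7, 5) ≈ -1.4000)
Function('S')(a, X) = Add(2, a, Mul(X, a)) (Function('S')(a, X) = Mul(Add(Add(2, Mul(X, a)), a), 1) = Mul(Add(2, a, Mul(X, a)), 1) = Add(2, a, Mul(X, a)))
d = -658 (d = Add(2, -22, Mul(29, -22)) = Add(2, -22, -638) = -658)
Mul(d, Function('x')(Function('T')(1), G)) = Mul(-658, Mul(Rational(-1, 2), Pow(1, 2))) = Mul(-658, Mul(Rational(-1, 2), 1)) = Mul(-658, Rational(-1, 2)) = 329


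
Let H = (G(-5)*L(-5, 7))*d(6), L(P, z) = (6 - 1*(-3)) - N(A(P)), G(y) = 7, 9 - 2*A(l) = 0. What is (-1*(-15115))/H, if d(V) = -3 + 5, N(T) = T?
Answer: 15115/63 ≈ 239.92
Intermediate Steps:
A(l) = 9/2 (A(l) = 9/2 - ½*0 = 9/2 + 0 = 9/2)
d(V) = 2
L(P, z) = 9/2 (L(P, z) = (6 - 1*(-3)) - 1*9/2 = (6 + 3) - 9/2 = 9 - 9/2 = 9/2)
H = 63 (H = (7*(9/2))*2 = (63/2)*2 = 63)
(-1*(-15115))/H = -1*(-15115)/63 = 15115*(1/63) = 15115/63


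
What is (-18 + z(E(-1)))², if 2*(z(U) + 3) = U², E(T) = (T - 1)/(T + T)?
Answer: 1681/4 ≈ 420.25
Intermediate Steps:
E(T) = (-1 + T)/(2*T) (E(T) = (-1 + T)/((2*T)) = (-1 + T)*(1/(2*T)) = (-1 + T)/(2*T))
z(U) = -3 + U²/2
(-18 + z(E(-1)))² = (-18 + (-3 + ((½)*(-1 - 1)/(-1))²/2))² = (-18 + (-3 + ((½)*(-1)*(-2))²/2))² = (-18 + (-3 + (½)*1²))² = (-18 + (-3 + (½)*1))² = (-18 + (-3 + ½))² = (-18 - 5/2)² = (-41/2)² = 1681/4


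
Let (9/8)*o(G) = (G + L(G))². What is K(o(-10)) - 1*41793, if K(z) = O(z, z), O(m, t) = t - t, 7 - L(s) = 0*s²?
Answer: -41793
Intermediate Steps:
L(s) = 7 (L(s) = 7 - 0*s² = 7 - 1*0 = 7 + 0 = 7)
o(G) = 8*(7 + G)²/9 (o(G) = 8*(G + 7)²/9 = 8*(7 + G)²/9)
O(m, t) = 0
K(z) = 0
K(o(-10)) - 1*41793 = 0 - 1*41793 = 0 - 41793 = -41793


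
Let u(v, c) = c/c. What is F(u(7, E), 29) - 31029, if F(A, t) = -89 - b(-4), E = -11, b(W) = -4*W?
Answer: -31134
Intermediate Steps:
u(v, c) = 1
F(A, t) = -105 (F(A, t) = -89 - (-4)*(-4) = -89 - 1*16 = -89 - 16 = -105)
F(u(7, E), 29) - 31029 = -105 - 31029 = -31134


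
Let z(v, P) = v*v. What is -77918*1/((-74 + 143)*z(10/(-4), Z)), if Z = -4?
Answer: -311672/1725 ≈ -180.68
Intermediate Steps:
z(v, P) = v**2
-77918*1/((-74 + 143)*z(10/(-4), Z)) = -77918*4/(25*(-74 + 143)) = -77918/(69*(10*(-1/4))**2) = -77918/(69*(-5/2)**2) = -77918/(69*(25/4)) = -77918/1725/4 = -77918*4/1725 = -311672/1725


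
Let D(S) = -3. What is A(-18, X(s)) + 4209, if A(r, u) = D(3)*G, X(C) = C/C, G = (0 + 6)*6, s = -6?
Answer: 4101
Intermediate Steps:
G = 36 (G = 6*6 = 36)
X(C) = 1
A(r, u) = -108 (A(r, u) = -3*36 = -108)
A(-18, X(s)) + 4209 = -108 + 4209 = 4101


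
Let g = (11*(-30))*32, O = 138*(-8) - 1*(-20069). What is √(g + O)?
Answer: 41*√5 ≈ 91.679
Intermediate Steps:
O = 18965 (O = -1104 + 20069 = 18965)
g = -10560 (g = -330*32 = -10560)
√(g + O) = √(-10560 + 18965) = √8405 = 41*√5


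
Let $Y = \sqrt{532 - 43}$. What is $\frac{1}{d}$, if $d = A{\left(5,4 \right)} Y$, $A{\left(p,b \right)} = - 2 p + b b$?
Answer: $\frac{\sqrt{489}}{2934} \approx 0.0075369$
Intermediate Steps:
$A{\left(p,b \right)} = b^{2} - 2 p$ ($A{\left(p,b \right)} = - 2 p + b^{2} = b^{2} - 2 p$)
$Y = \sqrt{489} \approx 22.113$
$d = 6 \sqrt{489}$ ($d = \left(4^{2} - 10\right) \sqrt{489} = \left(16 - 10\right) \sqrt{489} = 6 \sqrt{489} \approx 132.68$)
$\frac{1}{d} = \frac{1}{6 \sqrt{489}} = \frac{\sqrt{489}}{2934}$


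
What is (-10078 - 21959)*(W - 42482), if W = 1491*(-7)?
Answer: 1695366003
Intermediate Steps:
W = -10437
(-10078 - 21959)*(W - 42482) = (-10078 - 21959)*(-10437 - 42482) = -32037*(-52919) = 1695366003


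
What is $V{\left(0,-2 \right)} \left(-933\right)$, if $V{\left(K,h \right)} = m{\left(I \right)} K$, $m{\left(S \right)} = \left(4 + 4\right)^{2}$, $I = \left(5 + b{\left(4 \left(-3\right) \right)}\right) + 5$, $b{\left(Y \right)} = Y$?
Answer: $0$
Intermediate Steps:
$I = -2$ ($I = \left(5 + 4 \left(-3\right)\right) + 5 = \left(5 - 12\right) + 5 = -7 + 5 = -2$)
$m{\left(S \right)} = 64$ ($m{\left(S \right)} = 8^{2} = 64$)
$V{\left(K,h \right)} = 64 K$
$V{\left(0,-2 \right)} \left(-933\right) = 64 \cdot 0 \left(-933\right) = 0 \left(-933\right) = 0$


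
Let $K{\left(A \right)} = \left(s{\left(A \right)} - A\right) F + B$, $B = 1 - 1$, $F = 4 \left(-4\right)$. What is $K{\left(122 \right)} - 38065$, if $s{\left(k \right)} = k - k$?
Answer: $-36113$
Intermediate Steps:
$F = -16$
$B = 0$
$s{\left(k \right)} = 0$
$K{\left(A \right)} = 16 A$ ($K{\left(A \right)} = \left(0 - A\right) \left(-16\right) + 0 = - A \left(-16\right) + 0 = 16 A + 0 = 16 A$)
$K{\left(122 \right)} - 38065 = 16 \cdot 122 - 38065 = 1952 - 38065 = -36113$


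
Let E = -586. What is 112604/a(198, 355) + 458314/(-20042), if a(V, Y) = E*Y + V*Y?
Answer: -8173122466/345073135 ≈ -23.685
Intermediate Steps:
a(V, Y) = -586*Y + V*Y
112604/a(198, 355) + 458314/(-20042) = 112604/((355*(-586 + 198))) + 458314/(-20042) = 112604/((355*(-388))) + 458314*(-1/20042) = 112604/(-137740) - 229157/10021 = 112604*(-1/137740) - 229157/10021 = -28151/34435 - 229157/10021 = -8173122466/345073135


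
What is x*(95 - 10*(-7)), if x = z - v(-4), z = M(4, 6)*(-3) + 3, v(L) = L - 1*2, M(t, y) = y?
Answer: -1485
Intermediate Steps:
v(L) = -2 + L (v(L) = L - 2 = -2 + L)
z = -15 (z = 6*(-3) + 3 = -18 + 3 = -15)
x = -9 (x = -15 - (-2 - 4) = -15 - 1*(-6) = -15 + 6 = -9)
x*(95 - 10*(-7)) = -9*(95 - 10*(-7)) = -9*(95 + 70) = -9*165 = -1485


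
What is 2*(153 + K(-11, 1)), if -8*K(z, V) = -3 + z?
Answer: 619/2 ≈ 309.50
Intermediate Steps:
K(z, V) = 3/8 - z/8 (K(z, V) = -(-3 + z)/8 = 3/8 - z/8)
2*(153 + K(-11, 1)) = 2*(153 + (3/8 - ⅛*(-11))) = 2*(153 + (3/8 + 11/8)) = 2*(153 + 7/4) = 2*(619/4) = 619/2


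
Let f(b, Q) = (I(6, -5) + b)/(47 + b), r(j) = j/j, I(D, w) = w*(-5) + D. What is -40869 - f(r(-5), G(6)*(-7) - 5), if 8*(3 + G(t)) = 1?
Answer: -122609/3 ≈ -40870.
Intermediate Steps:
G(t) = -23/8 (G(t) = -3 + (⅛)*1 = -3 + ⅛ = -23/8)
I(D, w) = D - 5*w (I(D, w) = -5*w + D = D - 5*w)
r(j) = 1
f(b, Q) = (31 + b)/(47 + b) (f(b, Q) = ((6 - 5*(-5)) + b)/(47 + b) = ((6 + 25) + b)/(47 + b) = (31 + b)/(47 + b))
-40869 - f(r(-5), G(6)*(-7) - 5) = -40869 - (31 + 1)/(47 + 1) = -40869 - 32/48 = -40869 - 1*⅔ = -40869 - ⅔ = -122609/3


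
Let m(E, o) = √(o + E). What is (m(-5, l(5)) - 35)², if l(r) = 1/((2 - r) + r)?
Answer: 2441/2 - 105*I*√2 ≈ 1220.5 - 148.49*I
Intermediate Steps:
l(r) = ½ (l(r) = 1/2 = ½)
m(E, o) = √(E + o)
(m(-5, l(5)) - 35)² = (√(-5 + ½) - 35)² = (√(-9/2) - 35)² = (3*I*√2/2 - 35)² = (-35 + 3*I*√2/2)²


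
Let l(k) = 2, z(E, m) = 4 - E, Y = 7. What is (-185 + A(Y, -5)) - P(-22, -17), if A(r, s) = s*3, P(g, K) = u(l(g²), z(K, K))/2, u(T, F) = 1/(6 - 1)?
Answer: -2001/10 ≈ -200.10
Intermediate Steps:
u(T, F) = ⅕ (u(T, F) = 1/5 = ⅕)
P(g, K) = ⅒ (P(g, K) = (⅕)/2 = (⅕)*(½) = ⅒)
A(r, s) = 3*s
(-185 + A(Y, -5)) - P(-22, -17) = (-185 + 3*(-5)) - 1*⅒ = (-185 - 15) - ⅒ = -200 - ⅒ = -2001/10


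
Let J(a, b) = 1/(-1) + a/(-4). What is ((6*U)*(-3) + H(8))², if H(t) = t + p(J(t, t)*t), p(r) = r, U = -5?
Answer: 5476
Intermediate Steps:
J(a, b) = -1 - a/4 (J(a, b) = 1*(-1) + a*(-¼) = -1 - a/4)
H(t) = t + t*(-1 - t/4) (H(t) = t + (-1 - t/4)*t = t + t*(-1 - t/4))
((6*U)*(-3) + H(8))² = ((6*(-5))*(-3) - ¼*8²)² = (-30*(-3) - ¼*64)² = (90 - 16)² = 74² = 5476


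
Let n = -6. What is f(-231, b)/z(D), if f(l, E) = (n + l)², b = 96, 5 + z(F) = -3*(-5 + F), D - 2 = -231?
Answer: 56169/697 ≈ 80.587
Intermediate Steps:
D = -229 (D = 2 - 231 = -229)
z(F) = 10 - 3*F (z(F) = -5 - 3*(-5 + F) = -5 + (15 - 3*F) = 10 - 3*F)
f(l, E) = (-6 + l)²
f(-231, b)/z(D) = (-6 - 231)²/(10 - 3*(-229)) = (-237)²/(10 + 687) = 56169/697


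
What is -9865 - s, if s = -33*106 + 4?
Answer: -6371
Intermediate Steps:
s = -3494 (s = -3498 + 4 = -3494)
-9865 - s = -9865 - 1*(-3494) = -9865 + 3494 = -6371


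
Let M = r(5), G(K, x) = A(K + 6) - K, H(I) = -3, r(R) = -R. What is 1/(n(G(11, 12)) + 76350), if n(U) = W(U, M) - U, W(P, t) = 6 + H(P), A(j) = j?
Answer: 1/76347 ≈ 1.3098e-5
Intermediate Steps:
G(K, x) = 6 (G(K, x) = (K + 6) - K = (6 + K) - K = 6)
M = -5 (M = -1*5 = -5)
W(P, t) = 3 (W(P, t) = 6 - 3 = 3)
n(U) = 3 - U
1/(n(G(11, 12)) + 76350) = 1/((3 - 1*6) + 76350) = 1/((3 - 6) + 76350) = 1/(-3 + 76350) = 1/76347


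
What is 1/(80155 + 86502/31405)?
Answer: 31405/2517354277 ≈ 1.2475e-5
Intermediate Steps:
1/(80155 + 86502/31405) = 1/(2517354277/31405) = 31405/2517354277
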